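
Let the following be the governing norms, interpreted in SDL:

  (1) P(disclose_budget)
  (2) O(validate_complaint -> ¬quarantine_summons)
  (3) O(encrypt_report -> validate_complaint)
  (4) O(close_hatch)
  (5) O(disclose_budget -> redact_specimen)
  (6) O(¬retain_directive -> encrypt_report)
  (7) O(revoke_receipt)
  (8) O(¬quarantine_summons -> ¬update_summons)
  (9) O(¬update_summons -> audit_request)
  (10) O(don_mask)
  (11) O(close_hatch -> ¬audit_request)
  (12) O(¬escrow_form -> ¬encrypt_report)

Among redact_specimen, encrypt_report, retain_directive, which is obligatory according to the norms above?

retain_directive

Premise 4 gives O(close_hatch).
Premise 11 is O(close_hatch -> ¬audit_request); since O(close_hatch), deontic closure gives O(¬audit_request).
The contrapositive of premise 9 (O(¬update_summons -> audit_request)) is O(¬audit_request -> update_summons), and O(¬audit_request) is already established, so O(update_summons).
Premise 8 is O(¬quarantine_summons -> ¬update_summons); contrapositively O(update_summons -> quarantine_summons). Since O(update_summons) holds, K gives O(quarantine_summons).
Premise 2 is O(validate_complaint -> ¬quarantine_summons); contrapositively O(quarantine_summons -> ¬validate_complaint). Since O(quarantine_summons) holds, K gives O(¬validate_complaint).
Premise 3, O(encrypt_report -> validate_complaint), contraposes to O(¬validate_complaint -> ¬encrypt_report); with O(¬validate_complaint) we get O(¬encrypt_report).
Premise 6 is O(¬retain_directive -> encrypt_report); contrapositively O(¬encrypt_report -> retain_directive). Since O(¬encrypt_report) holds, K gives O(retain_directive).
So O(retain_directive) holds — retain_directive is obligatory. None of the other listed options is made obligatory by any chain of premises.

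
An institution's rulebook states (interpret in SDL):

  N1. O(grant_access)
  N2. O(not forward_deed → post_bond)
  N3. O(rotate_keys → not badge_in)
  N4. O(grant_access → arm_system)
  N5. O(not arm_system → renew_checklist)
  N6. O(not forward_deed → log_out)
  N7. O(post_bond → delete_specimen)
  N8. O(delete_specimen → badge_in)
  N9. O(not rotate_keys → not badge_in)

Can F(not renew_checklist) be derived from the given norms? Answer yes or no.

No

Premise 5 is O(not arm_system → renew_checklist), but O(not arm_system) is not derivable from the premises, so it does not yield O(renew_checklist).
No other premise forces O(renew_checklist). An ideal world satisfying every premise can still have not renew_checklist true, so F(not renew_checklist) is not derivable.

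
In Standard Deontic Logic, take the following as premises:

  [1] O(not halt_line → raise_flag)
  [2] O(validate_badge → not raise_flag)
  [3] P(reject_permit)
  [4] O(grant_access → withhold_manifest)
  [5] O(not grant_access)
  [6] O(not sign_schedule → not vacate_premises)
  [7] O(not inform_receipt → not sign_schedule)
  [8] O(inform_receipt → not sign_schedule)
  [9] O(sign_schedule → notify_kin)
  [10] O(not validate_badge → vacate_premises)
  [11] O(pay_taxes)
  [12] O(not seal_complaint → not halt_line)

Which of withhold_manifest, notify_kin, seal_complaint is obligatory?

seal_complaint

By case analysis on inform_receipt: premise 8 gives O(inform_receipt → not sign_schedule) and premise 7 gives O(not inform_receipt → not sign_schedule), so O(not sign_schedule) either way.
From O(not sign_schedule) and premise 6, O(not sign_schedule → not vacate_premises), we obtain O(not vacate_premises).
The contrapositive of premise 10 (O(not validate_badge → vacate_premises)) is O(not vacate_premises → validate_badge), and O(not vacate_premises) is already established, so O(validate_badge).
With premise 2, O(validate_badge → not raise_flag), the K-axiom yields O(not raise_flag).
Premise 1 is O(not halt_line → raise_flag); contrapositively O(not raise_flag → halt_line). Since O(not raise_flag) holds, K gives O(halt_line).
Premise 12, O(not seal_complaint → not halt_line), contraposes to O(halt_line → seal_complaint); with O(halt_line) we get O(seal_complaint).
So O(seal_complaint) holds — seal_complaint is obligatory. None of the other listed options is made obligatory by any chain of premises.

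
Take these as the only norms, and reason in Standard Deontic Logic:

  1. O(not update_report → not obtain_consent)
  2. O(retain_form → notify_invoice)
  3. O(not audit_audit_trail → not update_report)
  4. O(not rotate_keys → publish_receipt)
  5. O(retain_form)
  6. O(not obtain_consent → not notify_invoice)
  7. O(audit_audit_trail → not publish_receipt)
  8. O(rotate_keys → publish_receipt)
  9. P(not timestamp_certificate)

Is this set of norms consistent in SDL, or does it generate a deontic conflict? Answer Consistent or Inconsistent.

Premises 4 and 8 are O(not rotate_keys → publish_receipt) and O(rotate_keys → publish_receipt); every ideal world satisfies not rotate_keys or rotate_keys, so in either case publish_receipt holds — hence O(publish_receipt).
Premise 7, O(audit_audit_trail → not publish_receipt), contraposes to O(publish_receipt → not audit_audit_trail); with O(publish_receipt) we get O(not audit_audit_trail).
With premise 3, O(not audit_audit_trail → not update_report), the K-axiom yields O(not update_report).
Applying K to premise 1 (O(not update_report → not obtain_consent)) and O(not update_report) yields O(not obtain_consent).
Premise 6 is O(not obtain_consent → not notify_invoice); since O(not obtain_consent), deontic closure gives O(not notify_invoice).
Premise 2, O(retain_form → notify_invoice), contraposes to O(not notify_invoice → not retain_form); with O(not notify_invoice) we get O(not retain_form).
However, premise 5 gives O(retain_form).
We now have both O(not retain_form) and O(retain_form) — retain_form is simultaneously obligatory and forbidden, violating the D-axiom.

Inconsistent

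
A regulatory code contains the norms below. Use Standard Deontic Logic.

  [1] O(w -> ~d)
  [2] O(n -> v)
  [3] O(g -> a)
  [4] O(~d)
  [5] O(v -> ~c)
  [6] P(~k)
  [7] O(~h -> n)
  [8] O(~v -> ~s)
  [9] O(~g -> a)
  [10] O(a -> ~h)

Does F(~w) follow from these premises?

Premise 1 is O(w -> ~d); even if O(~d) held, inferring O(w) would be affirming the consequent — invalid.
No other premise forces O(w). An ideal world satisfying every premise can still have ~w true, so F(~w) is not derivable.

No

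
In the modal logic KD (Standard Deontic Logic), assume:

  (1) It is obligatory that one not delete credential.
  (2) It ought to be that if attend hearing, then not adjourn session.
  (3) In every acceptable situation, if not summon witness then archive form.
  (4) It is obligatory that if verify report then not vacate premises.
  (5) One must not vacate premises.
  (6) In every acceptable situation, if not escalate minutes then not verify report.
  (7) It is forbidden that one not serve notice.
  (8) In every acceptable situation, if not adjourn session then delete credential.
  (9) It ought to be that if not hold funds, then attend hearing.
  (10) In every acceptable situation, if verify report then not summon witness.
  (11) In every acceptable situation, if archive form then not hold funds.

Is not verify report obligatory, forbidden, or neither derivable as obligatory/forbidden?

Obligatory

From premise 1 we have O(¬delete_credential).
Premise 8 is O(¬adjourn_session → delete_credential); contrapositively O(¬delete_credential → adjourn_session). Since O(¬delete_credential) holds, K gives O(adjourn_session).
Premise 2, O(attend_hearing → ¬adjourn_session), contraposes to O(adjourn_session → ¬attend_hearing); with O(adjourn_session) we get O(¬attend_hearing).
The contrapositive of premise 9 (O(¬hold_funds → attend_hearing)) is O(¬attend_hearing → hold_funds), and O(¬attend_hearing) is already established, so O(hold_funds).
Premise 11, O(archive_form → ¬hold_funds), contraposes to O(hold_funds → ¬archive_form); with O(hold_funds) we get O(¬archive_form).
The contrapositive of premise 3 (O(¬summon_witness → archive_form)) is O(¬archive_form → summon_witness), and O(¬archive_form) is already established, so O(summon_witness).
Premise 10 is O(verify_report → ¬summon_witness); contrapositively O(summon_witness → ¬verify_report). Since O(summon_witness) holds, K gives O(¬verify_report).
Premises 4, 5, 6, 7 do not contribute to this derivation.
Hence ¬verify_report is obligatory.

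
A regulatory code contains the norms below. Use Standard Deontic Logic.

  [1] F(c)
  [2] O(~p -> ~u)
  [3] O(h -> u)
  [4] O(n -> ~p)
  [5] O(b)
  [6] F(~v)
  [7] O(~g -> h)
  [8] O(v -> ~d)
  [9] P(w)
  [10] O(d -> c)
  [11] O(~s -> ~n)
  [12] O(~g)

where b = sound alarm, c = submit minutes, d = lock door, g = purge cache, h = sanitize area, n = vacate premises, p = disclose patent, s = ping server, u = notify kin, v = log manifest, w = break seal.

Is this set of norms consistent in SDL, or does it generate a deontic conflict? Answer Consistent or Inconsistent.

Consistent

Premise 10 is O(d -> c), but O(d) is not derivable from the premises, so it does not yield O(c).
So O(c) is not derivable, and the apparent clash with O(~c) does not arise.
A world satisfying every obligation exists (e.g. b=true, c=false, d=false, g=false, h=true, n=false, p=true, s=false, u=true, v=true, w=false); no atom is both obligatory and forbidden, so the set is consistent.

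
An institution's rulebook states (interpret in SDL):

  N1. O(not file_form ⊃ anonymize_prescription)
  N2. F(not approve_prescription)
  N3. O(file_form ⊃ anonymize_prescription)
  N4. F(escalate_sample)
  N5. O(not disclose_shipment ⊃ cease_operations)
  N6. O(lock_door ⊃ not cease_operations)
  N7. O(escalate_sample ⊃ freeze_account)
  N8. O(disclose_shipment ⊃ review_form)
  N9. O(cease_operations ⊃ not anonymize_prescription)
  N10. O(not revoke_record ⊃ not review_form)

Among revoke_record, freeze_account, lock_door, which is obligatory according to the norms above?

revoke_record

Premises 3 and 1 are O(file_form ⊃ anonymize_prescription) and O(not file_form ⊃ anonymize_prescription); every ideal world satisfies file_form or not file_form, so in either case anonymize_prescription holds — hence O(anonymize_prescription).
The contrapositive of premise 9 (O(cease_operations ⊃ not anonymize_prescription)) is O(anonymize_prescription ⊃ not cease_operations), and O(anonymize_prescription) is already established, so O(not cease_operations).
Premise 5 is O(not disclose_shipment ⊃ cease_operations); contrapositively O(not cease_operations ⊃ disclose_shipment). Since O(not cease_operations) holds, K gives O(disclose_shipment).
Applying K to premise 8 (O(disclose_shipment ⊃ review_form)) and O(disclose_shipment) yields O(review_form).
Premise 10 is O(not revoke_record ⊃ not review_form); contrapositively O(review_form ⊃ revoke_record). Since O(review_form) holds, K gives O(revoke_record).
So O(revoke_record) holds — revoke_record is obligatory. None of the other listed options is made obligatory by any chain of premises.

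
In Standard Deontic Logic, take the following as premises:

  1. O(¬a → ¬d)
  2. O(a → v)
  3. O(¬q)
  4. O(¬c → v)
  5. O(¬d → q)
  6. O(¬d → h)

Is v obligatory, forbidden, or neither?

From premise 3 we have O(¬q).
Premise 5 is O(¬d → q); contrapositively O(¬q → d). Since O(¬q) holds, K gives O(d).
Premise 1 is O(¬a → ¬d); contrapositively O(d → a). Since O(d) holds, K gives O(a).
With premise 2, O(a → v), the K-axiom yields O(v).
Premises 4, 6 do not contribute to this derivation.
Hence v is obligatory.

Obligatory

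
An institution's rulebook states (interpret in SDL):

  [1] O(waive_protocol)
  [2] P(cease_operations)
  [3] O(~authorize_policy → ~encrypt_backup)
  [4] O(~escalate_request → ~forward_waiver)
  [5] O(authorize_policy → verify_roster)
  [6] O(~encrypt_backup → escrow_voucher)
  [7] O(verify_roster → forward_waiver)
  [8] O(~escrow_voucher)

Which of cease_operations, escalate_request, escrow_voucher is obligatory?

Premise 8 states O(~escrow_voucher) outright.
Premise 6 is O(~encrypt_backup → escrow_voucher); contrapositively O(~escrow_voucher → encrypt_backup). Since O(~escrow_voucher) holds, K gives O(encrypt_backup).
Premise 3, O(~authorize_policy → ~encrypt_backup), contraposes to O(encrypt_backup → authorize_policy); with O(encrypt_backup) we get O(authorize_policy).
Applying K to premise 5 (O(authorize_policy → verify_roster)) and O(authorize_policy) yields O(verify_roster).
From O(verify_roster) and premise 7, O(verify_roster → forward_waiver), we obtain O(forward_waiver).
The contrapositive of premise 4 (O(~escalate_request → ~forward_waiver)) is O(forward_waiver → escalate_request), and O(forward_waiver) is already established, so O(escalate_request).
So O(escalate_request) holds — escalate_request is obligatory. None of the other listed options is made obligatory by any chain of premises.

escalate_request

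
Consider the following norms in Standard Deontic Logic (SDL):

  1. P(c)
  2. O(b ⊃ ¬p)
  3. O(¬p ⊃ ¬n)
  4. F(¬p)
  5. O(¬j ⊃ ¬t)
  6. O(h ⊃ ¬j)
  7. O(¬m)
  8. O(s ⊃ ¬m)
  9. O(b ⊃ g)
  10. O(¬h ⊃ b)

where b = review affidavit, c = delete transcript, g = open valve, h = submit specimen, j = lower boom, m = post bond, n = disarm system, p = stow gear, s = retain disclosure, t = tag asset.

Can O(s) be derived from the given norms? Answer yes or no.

No

Premise 8 is O(s ⊃ ¬m); even if O(¬m) held, inferring O(s) would be affirming the consequent — invalid.
No other premise forces O(s). An ideal world satisfying every premise can still have s false, so O(s) is not derivable.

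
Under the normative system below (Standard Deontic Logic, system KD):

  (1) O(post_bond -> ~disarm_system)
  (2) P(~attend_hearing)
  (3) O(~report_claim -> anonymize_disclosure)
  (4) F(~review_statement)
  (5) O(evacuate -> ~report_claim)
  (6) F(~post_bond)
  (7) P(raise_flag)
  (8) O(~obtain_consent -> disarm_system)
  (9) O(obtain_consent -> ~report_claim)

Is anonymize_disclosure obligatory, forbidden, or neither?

Premise 6, F(~post_bond), is equivalent to O(post_bond).
With premise 1, O(post_bond -> ~disarm_system), the K-axiom yields O(~disarm_system).
The contrapositive of premise 8 (O(~obtain_consent -> disarm_system)) is O(~disarm_system -> obtain_consent), and O(~disarm_system) is already established, so O(obtain_consent).
Premise 9 is O(obtain_consent -> ~report_claim); since O(obtain_consent), deontic closure gives O(~report_claim).
With premise 3, O(~report_claim -> anonymize_disclosure), the K-axiom yields O(anonymize_disclosure).
Premises 2, 4, 5, 7 do not contribute to this derivation.
Hence anonymize_disclosure is obligatory.

Obligatory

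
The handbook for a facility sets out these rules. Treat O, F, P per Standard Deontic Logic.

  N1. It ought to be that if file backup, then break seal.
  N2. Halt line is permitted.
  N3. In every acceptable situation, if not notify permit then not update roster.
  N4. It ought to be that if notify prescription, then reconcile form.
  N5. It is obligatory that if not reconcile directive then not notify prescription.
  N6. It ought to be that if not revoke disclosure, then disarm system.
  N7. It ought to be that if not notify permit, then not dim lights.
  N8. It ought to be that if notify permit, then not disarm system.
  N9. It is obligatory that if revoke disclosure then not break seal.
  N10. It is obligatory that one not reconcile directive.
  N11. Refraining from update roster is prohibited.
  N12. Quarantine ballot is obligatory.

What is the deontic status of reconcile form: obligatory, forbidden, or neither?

Premise 4 is O(notify_prescription → reconcile_form), but O(notify_prescription) is not derivable from the premises, so it does not yield O(reconcile_form).
No premise or chain of K-axiom applications forces O(reconcile_form), and none forces O(¬reconcile_form). So reconcile_form is neither obligatory nor forbidden under these norms.

Neither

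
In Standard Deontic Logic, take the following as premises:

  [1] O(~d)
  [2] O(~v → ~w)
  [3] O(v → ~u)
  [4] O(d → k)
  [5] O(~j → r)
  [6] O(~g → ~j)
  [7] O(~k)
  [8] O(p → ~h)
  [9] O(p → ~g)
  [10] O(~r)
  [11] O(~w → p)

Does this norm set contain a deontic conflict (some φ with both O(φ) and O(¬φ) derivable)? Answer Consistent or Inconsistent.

Consistent

Premise 4 is O(d → k), but O(d) is not derivable from the premises, so it does not yield O(k).
So O(k) is not derivable, and the apparent clash with O(~k) does not arise.
A world satisfying every obligation exists (e.g. d=false, g=true, h=false, j=true, k=false, p=false, r=false, u=false, v=true, w=true); no atom is both obligatory and forbidden, so the set is consistent.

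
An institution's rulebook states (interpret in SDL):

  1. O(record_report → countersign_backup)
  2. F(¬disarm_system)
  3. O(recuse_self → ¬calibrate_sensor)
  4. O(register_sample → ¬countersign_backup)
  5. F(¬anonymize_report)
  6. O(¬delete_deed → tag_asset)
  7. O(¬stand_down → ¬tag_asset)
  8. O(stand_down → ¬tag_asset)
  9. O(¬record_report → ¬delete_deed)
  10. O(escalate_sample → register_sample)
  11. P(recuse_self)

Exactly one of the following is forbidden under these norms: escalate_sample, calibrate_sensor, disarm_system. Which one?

Premises 8 and 7 cover both cases: O(stand_down → ¬tag_asset) and O(¬stand_down → ¬tag_asset). Since stand_down ∨ ¬stand_down is a tautology, O(¬tag_asset) follows.
The contrapositive of premise 6 (O(¬delete_deed → tag_asset)) is O(¬tag_asset → delete_deed), and O(¬tag_asset) is already established, so O(delete_deed).
Premise 9, O(¬record_report → ¬delete_deed), contraposes to O(delete_deed → record_report); with O(delete_deed) we get O(record_report).
Applying K to premise 1 (O(record_report → countersign_backup)) and O(record_report) yields O(countersign_backup).
Premise 4 is O(register_sample → ¬countersign_backup); contrapositively O(countersign_backup → ¬register_sample). Since O(countersign_backup) holds, K gives O(¬register_sample).
Premise 10 is O(escalate_sample → register_sample); contrapositively O(¬register_sample → ¬escalate_sample). Since O(¬register_sample) holds, K gives O(¬escalate_sample).
So O(¬escalate_sample) holds, i.e. escalate_sample is forbidden. None of the other listed options is forbidden under the premises.

escalate_sample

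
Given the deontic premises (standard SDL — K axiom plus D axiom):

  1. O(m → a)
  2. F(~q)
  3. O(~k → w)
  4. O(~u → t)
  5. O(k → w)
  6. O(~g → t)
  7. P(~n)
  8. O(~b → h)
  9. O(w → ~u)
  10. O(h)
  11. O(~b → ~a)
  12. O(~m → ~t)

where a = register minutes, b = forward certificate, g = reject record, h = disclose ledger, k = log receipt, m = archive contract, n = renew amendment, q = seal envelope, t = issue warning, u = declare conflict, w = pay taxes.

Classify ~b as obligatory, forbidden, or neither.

By case analysis on k: premise 5 gives O(k → w) and premise 3 gives O(~k → w), so O(w) either way.
With premise 9, O(w → ~u), the K-axiom yields O(~u).
Applying K to premise 4 (O(~u → t)) and O(~u) yields O(t).
Premise 12 is O(~m → ~t); contrapositively O(t → m). Since O(t) holds, K gives O(m).
Applying K to premise 1 (O(m → a)) and O(m) yields O(a).
The contrapositive of premise 11 (O(~b → ~a)) is O(a → b), and O(a) is already established, so O(b).
Premises 2, 6, 7, 8, 10 do not contribute to this derivation.
Thus O(b), which is F(~b): ~b is forbidden.

Forbidden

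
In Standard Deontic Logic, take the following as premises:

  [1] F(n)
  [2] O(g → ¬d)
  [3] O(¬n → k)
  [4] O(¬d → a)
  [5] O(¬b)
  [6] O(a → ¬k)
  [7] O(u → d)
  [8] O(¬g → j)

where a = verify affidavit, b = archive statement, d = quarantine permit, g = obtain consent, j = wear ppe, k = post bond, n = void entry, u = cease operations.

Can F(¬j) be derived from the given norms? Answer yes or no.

F(n) at premise 1 means O(¬n).
Premise 3 is O(¬n → k); since O(¬n), deontic closure gives O(k).
Premise 6 is O(a → ¬k); contrapositively O(k → ¬a). Since O(k) holds, K gives O(¬a).
Premise 4 is O(¬d → a); contrapositively O(¬a → d). Since O(¬a) holds, K gives O(d).
Premise 2 is O(g → ¬d); contrapositively O(d → ¬g). Since O(d) holds, K gives O(¬g).
Premise 8 is O(¬g → j); since O(¬g), deontic closure gives O(j).
Premises 5, 7 do not contribute to this derivation.
So O(j) holds, i.e. F(¬j). The claim follows.

Yes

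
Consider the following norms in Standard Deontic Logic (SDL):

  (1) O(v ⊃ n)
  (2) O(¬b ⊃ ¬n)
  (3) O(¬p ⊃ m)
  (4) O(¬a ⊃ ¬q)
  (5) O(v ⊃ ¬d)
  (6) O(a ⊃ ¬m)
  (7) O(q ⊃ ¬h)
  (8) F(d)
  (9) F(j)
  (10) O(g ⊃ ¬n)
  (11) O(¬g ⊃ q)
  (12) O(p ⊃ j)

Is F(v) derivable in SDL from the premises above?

Premise 9 is F(j), i.e. O(¬j).
Premise 12 is O(p ⊃ j); contrapositively O(¬j ⊃ ¬p). Since O(¬j) holds, K gives O(¬p).
With premise 3, O(¬p ⊃ m), the K-axiom yields O(m).
The contrapositive of premise 6 (O(a ⊃ ¬m)) is O(m ⊃ ¬a), and O(m) is already established, so O(¬a).
Applying K to premise 4 (O(¬a ⊃ ¬q)) and O(¬a) yields O(¬q).
The contrapositive of premise 11 (O(¬g ⊃ q)) is O(¬q ⊃ g), and O(¬q) is already established, so O(g).
From O(g) and premise 10, O(g ⊃ ¬n), we obtain O(¬n).
Premise 1 is O(v ⊃ n); contrapositively O(¬n ⊃ ¬v). Since O(¬n) holds, K gives O(¬v).
Premises 2, 5, 7, 8 do not contribute to this derivation.
So O(¬v) holds, i.e. F(v). The claim follows.

Yes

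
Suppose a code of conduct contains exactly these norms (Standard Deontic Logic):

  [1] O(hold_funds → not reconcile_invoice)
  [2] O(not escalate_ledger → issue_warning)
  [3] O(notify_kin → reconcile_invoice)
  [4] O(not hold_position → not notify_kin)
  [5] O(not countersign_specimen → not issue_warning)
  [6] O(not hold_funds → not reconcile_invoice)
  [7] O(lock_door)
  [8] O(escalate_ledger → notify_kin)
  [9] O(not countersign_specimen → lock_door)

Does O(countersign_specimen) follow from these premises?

Yes

Premises 1 and 6 are O(hold_funds → not reconcile_invoice) and O(not hold_funds → not reconcile_invoice); every ideal world satisfies hold_funds or not hold_funds, so in either case not reconcile_invoice holds — hence O(not reconcile_invoice).
Premise 3, O(notify_kin → reconcile_invoice), contraposes to O(not reconcile_invoice → not notify_kin); with O(not reconcile_invoice) we get O(not notify_kin).
Premise 8, O(escalate_ledger → notify_kin), contraposes to O(not notify_kin → not escalate_ledger); with O(not notify_kin) we get O(not escalate_ledger).
With premise 2, O(not escalate_ledger → issue_warning), the K-axiom yields O(issue_warning).
Premise 5 is O(not countersign_specimen → not issue_warning); contrapositively O(issue_warning → countersign_specimen). Since O(issue_warning) holds, K gives O(countersign_specimen).
Premises 4, 7, 9 do not contribute to this derivation.
So O(countersign_specimen) follows.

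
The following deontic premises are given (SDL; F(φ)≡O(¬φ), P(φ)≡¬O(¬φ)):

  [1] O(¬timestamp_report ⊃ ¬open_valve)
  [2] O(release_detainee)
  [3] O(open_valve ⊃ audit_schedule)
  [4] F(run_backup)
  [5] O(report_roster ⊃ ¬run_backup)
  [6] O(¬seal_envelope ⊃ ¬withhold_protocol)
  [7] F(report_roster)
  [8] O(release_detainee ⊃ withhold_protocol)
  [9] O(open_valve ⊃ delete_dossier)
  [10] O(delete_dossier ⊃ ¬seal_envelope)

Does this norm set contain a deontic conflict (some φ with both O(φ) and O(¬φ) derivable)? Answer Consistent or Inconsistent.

Consistent

Premise 5 is O(report_roster ⊃ ¬run_backup); even if O(¬run_backup) held, inferring O(report_roster) would be affirming the consequent — invalid.
So O(report_roster) is not derivable, and the apparent clash with O(¬report_roster) does not arise.
A world satisfying every obligation exists (e.g. audit_schedule=false, delete_dossier=false, open_valve=false, release_detainee=true, report_roster=false, run_backup=false, seal_envelope=true, timestamp_report=false, withhold_protocol=true); no atom is both obligatory and forbidden, so the set is consistent.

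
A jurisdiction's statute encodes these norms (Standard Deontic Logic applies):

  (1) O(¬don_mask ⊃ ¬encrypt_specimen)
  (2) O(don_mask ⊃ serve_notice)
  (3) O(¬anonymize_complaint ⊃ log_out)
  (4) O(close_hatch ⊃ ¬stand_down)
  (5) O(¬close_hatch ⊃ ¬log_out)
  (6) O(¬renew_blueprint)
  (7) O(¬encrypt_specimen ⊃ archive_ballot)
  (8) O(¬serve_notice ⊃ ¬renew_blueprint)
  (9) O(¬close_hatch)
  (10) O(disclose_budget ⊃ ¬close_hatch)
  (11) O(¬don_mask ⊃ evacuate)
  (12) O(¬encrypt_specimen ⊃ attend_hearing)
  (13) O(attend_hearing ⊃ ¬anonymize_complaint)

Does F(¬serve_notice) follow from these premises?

Premise 9 states O(¬close_hatch) outright.
Premise 5 is O(¬close_hatch ⊃ ¬log_out); since O(¬close_hatch), deontic closure gives O(¬log_out).
Premise 3 is O(¬anonymize_complaint ⊃ log_out); contrapositively O(¬log_out ⊃ anonymize_complaint). Since O(¬log_out) holds, K gives O(anonymize_complaint).
The contrapositive of premise 13 (O(attend_hearing ⊃ ¬anonymize_complaint)) is O(anonymize_complaint ⊃ ¬attend_hearing), and O(anonymize_complaint) is already established, so O(¬attend_hearing).
The contrapositive of premise 12 (O(¬encrypt_specimen ⊃ attend_hearing)) is O(¬attend_hearing ⊃ encrypt_specimen), and O(¬attend_hearing) is already established, so O(encrypt_specimen).
Premise 1, O(¬don_mask ⊃ ¬encrypt_specimen), contraposes to O(encrypt_specimen ⊃ don_mask); with O(encrypt_specimen) we get O(don_mask).
With premise 2, O(don_mask ⊃ serve_notice), the K-axiom yields O(serve_notice).
Premises 4, 6, 7, 8, 10, 11 do not contribute to this derivation.
So O(serve_notice) holds, i.e. F(¬serve_notice). The claim follows.

Yes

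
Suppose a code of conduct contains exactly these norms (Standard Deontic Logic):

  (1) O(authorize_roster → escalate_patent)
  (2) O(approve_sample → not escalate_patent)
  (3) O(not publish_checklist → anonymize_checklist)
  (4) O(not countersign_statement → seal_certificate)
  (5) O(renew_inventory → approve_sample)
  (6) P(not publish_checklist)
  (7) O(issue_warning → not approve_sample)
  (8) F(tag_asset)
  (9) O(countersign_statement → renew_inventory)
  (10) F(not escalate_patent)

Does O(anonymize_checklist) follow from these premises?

Premise 3 is O(not publish_checklist → anonymize_checklist), but O(not publish_checklist) is not derivable from the premises (the permission P(not publish_checklist) asserts only not O(publish_checklist), not O(not publish_checklist)), so it does not yield O(anonymize_checklist).
No other premise forces O(anonymize_checklist). An ideal world satisfying every premise can still have anonymize_checklist false, so O(anonymize_checklist) is not derivable.

No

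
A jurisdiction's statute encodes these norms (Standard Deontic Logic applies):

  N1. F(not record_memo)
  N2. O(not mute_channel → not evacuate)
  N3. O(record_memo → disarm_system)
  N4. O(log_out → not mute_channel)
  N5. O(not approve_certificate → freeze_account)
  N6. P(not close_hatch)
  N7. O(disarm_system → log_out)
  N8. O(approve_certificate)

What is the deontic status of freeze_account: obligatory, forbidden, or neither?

Neither

Premise 5 is O(not approve_certificate → freeze_account), but O(not approve_certificate) is not derivable from the premises, so it does not yield O(freeze_account).
No premise or chain of K-axiom applications forces O(freeze_account), and none forces O(not freeze_account). So freeze_account is neither obligatory nor forbidden under these norms.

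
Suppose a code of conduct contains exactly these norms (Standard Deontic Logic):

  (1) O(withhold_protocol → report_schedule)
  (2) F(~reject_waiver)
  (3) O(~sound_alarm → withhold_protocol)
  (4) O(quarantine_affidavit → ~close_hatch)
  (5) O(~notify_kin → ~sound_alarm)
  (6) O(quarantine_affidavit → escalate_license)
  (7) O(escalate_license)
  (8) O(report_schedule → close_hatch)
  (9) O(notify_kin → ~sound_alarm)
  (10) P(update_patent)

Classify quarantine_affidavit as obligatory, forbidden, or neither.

Forbidden

Premises 9 and 5 cover both cases: O(notify_kin → ~sound_alarm) and O(~notify_kin → ~sound_alarm). Since notify_kin ∨ ~notify_kin is a tautology, O(~sound_alarm) follows.
Applying K to premise 3 (O(~sound_alarm → withhold_protocol)) and O(~sound_alarm) yields O(withhold_protocol).
Premise 1 is O(withhold_protocol → report_schedule); since O(withhold_protocol), deontic closure gives O(report_schedule).
Applying K to premise 8 (O(report_schedule → close_hatch)) and O(report_schedule) yields O(close_hatch).
The contrapositive of premise 4 (O(quarantine_affidavit → ~close_hatch)) is O(close_hatch → ~quarantine_affidavit), and O(close_hatch) is already established, so O(~quarantine_affidavit).
Premises 2, 6, 7, 10 do not contribute to this derivation.
Thus O(~quarantine_affidavit), which is F(quarantine_affidavit): quarantine_affidavit is forbidden.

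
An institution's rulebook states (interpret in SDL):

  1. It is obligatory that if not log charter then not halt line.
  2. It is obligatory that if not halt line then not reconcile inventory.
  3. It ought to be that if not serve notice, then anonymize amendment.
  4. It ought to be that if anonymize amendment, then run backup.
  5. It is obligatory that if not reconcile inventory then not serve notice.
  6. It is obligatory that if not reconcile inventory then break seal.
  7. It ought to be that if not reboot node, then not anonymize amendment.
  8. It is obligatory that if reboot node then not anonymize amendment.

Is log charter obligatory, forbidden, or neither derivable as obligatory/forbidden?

Premises 8 and 7 are O(reboot_node → ¬anonymize_amendment) and O(¬reboot_node → ¬anonymize_amendment); every ideal world satisfies reboot_node or ¬reboot_node, so in either case ¬anonymize_amendment holds — hence O(¬anonymize_amendment).
Premise 3 is O(¬serve_notice → anonymize_amendment); contrapositively O(¬anonymize_amendment → serve_notice). Since O(¬anonymize_amendment) holds, K gives O(serve_notice).
Premise 5 is O(¬reconcile_inventory → ¬serve_notice); contrapositively O(serve_notice → reconcile_inventory). Since O(serve_notice) holds, K gives O(reconcile_inventory).
Premise 2 is O(¬halt_line → ¬reconcile_inventory); contrapositively O(reconcile_inventory → halt_line). Since O(reconcile_inventory) holds, K gives O(halt_line).
Premise 1 is O(¬log_charter → ¬halt_line); contrapositively O(halt_line → log_charter). Since O(halt_line) holds, K gives O(log_charter).
Premises 4, 6 do not contribute to this derivation.
Hence log_charter is obligatory.

Obligatory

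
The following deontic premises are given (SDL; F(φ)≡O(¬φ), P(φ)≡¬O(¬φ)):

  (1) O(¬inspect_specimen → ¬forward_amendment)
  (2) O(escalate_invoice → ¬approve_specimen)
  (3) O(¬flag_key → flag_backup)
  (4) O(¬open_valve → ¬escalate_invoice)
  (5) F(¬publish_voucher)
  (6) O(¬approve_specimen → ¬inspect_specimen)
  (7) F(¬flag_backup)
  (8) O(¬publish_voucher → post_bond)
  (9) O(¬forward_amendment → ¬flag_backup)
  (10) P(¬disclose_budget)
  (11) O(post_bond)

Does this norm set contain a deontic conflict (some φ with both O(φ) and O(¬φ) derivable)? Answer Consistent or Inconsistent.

Premise 8 is O(¬publish_voucher → post_bond); even if O(post_bond) held, inferring O(¬publish_voucher) would be affirming the consequent — invalid.
So O(¬publish_voucher) is not derivable, and the apparent clash with O(publish_voucher) does not arise.
A world satisfying every obligation exists (e.g. approve_specimen=true, disclose_budget=false, escalate_invoice=false, flag_backup=true, flag_key=false, forward_amendment=true, inspect_specimen=true, open_valve=false, post_bond=true, publish_voucher=true); no atom is both obligatory and forbidden, so the set is consistent.

Consistent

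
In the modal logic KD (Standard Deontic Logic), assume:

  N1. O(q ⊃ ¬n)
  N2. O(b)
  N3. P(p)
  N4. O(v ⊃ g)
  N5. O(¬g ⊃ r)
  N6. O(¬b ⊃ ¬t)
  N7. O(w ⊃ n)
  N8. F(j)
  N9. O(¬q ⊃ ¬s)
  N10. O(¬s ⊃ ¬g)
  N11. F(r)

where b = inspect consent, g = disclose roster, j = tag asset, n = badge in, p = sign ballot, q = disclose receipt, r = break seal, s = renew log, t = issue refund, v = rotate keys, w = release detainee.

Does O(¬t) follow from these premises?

No

Premise 6 is O(¬b ⊃ ¬t), but O(¬b) is not derivable from the premises, so it does not yield O(¬t).
No other premise forces O(¬t). An ideal world satisfying every premise can still have ¬t false, so O(¬t) is not derivable.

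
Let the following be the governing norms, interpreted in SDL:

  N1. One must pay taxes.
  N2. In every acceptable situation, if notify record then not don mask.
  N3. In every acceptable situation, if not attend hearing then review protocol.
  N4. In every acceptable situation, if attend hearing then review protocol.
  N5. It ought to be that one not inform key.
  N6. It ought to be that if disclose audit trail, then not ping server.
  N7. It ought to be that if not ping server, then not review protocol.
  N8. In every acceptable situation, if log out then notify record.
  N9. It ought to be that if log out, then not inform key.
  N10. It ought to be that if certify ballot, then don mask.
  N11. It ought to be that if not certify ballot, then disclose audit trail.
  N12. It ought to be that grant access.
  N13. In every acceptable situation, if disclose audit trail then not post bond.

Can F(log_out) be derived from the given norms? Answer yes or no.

Premises 3 and 4 are O(¬attend_hearing → review_protocol) and O(attend_hearing → review_protocol); every ideal world satisfies ¬attend_hearing or attend_hearing, so in either case review_protocol holds — hence O(review_protocol).
Premise 7 is O(¬ping_server → ¬review_protocol); contrapositively O(review_protocol → ping_server). Since O(review_protocol) holds, K gives O(ping_server).
Premise 6 is O(disclose_audit_trail → ¬ping_server); contrapositively O(ping_server → ¬disclose_audit_trail). Since O(ping_server) holds, K gives O(¬disclose_audit_trail).
Premise 11, O(¬certify_ballot → disclose_audit_trail), contraposes to O(¬disclose_audit_trail → certify_ballot); with O(¬disclose_audit_trail) we get O(certify_ballot).
Applying K to premise 10 (O(certify_ballot → don_mask)) and O(certify_ballot) yields O(don_mask).
Premise 2, O(notify_record → ¬don_mask), contraposes to O(don_mask → ¬notify_record); with O(don_mask) we get O(¬notify_record).
The contrapositive of premise 8 (O(log_out → notify_record)) is O(¬notify_record → ¬log_out), and O(¬notify_record) is already established, so O(¬log_out).
Premises 1, 5, 9, 12, 13 do not contribute to this derivation.
So O(¬log_out) holds, i.e. F(log_out). The claim follows.

Yes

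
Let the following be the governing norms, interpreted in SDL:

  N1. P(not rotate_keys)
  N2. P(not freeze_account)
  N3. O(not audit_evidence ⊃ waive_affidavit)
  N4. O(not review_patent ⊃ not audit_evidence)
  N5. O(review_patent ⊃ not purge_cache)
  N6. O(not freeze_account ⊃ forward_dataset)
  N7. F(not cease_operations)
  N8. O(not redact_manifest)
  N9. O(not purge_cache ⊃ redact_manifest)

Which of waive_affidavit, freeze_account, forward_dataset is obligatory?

From premise 8 we have O(not redact_manifest).
Premise 9 is O(not purge_cache ⊃ redact_manifest); contrapositively O(not redact_manifest ⊃ purge_cache). Since O(not redact_manifest) holds, K gives O(purge_cache).
The contrapositive of premise 5 (O(review_patent ⊃ not purge_cache)) is O(purge_cache ⊃ not review_patent), and O(purge_cache) is already established, so O(not review_patent).
With premise 4, O(not review_patent ⊃ not audit_evidence), the K-axiom yields O(not audit_evidence).
With premise 3, O(not audit_evidence ⊃ waive_affidavit), the K-axiom yields O(waive_affidavit).
So O(waive_affidavit) holds — waive_affidavit is obligatory. None of the other listed options is made obligatory by any chain of premises.

waive_affidavit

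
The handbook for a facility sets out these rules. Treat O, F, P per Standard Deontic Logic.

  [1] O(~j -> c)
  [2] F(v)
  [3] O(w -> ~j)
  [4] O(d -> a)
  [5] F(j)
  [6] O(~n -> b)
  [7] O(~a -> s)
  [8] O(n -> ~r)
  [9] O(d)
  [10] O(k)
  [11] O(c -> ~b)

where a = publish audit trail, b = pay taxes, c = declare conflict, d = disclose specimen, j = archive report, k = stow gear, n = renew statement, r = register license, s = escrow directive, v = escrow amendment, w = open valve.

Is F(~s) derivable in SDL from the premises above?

No

Premise 7 is O(~a -> s), but O(~a) is not derivable from the premises, so it does not yield O(s).
No other premise forces O(s). An ideal world satisfying every premise can still have ~s true, so F(~s) is not derivable.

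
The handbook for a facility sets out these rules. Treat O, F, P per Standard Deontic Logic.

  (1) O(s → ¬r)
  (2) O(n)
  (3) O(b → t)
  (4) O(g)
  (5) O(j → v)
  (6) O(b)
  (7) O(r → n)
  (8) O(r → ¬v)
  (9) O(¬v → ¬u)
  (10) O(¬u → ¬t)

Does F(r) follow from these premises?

Yes

Premise 6 states O(b) outright.
With premise 3, O(b → t), the K-axiom yields O(t).
Premise 10 is O(¬u → ¬t); contrapositively O(t → u). Since O(t) holds, K gives O(u).
Premise 9, O(¬v → ¬u), contraposes to O(u → v); with O(u) we get O(v).
Premise 8, O(r → ¬v), contraposes to O(v → ¬r); with O(v) we get O(¬r).
Premises 1, 2, 4, 5, 7 do not contribute to this derivation.
So O(¬r) holds, i.e. F(r). The claim follows.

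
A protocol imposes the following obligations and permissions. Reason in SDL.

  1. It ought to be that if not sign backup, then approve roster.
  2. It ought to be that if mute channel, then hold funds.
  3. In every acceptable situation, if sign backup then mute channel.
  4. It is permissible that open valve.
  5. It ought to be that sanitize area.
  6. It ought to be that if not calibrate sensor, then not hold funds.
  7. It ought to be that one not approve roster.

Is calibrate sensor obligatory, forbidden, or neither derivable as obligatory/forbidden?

Obligatory

Premise 7 states O(¬approve_roster) outright.
The contrapositive of premise 1 (O(¬sign_backup → approve_roster)) is O(¬approve_roster → sign_backup), and O(¬approve_roster) is already established, so O(sign_backup).
With premise 3, O(sign_backup → mute_channel), the K-axiom yields O(mute_channel).
From O(mute_channel) and premise 2, O(mute_channel → hold_funds), we obtain O(hold_funds).
Premise 6, O(¬calibrate_sensor → ¬hold_funds), contraposes to O(hold_funds → calibrate_sensor); with O(hold_funds) we get O(calibrate_sensor).
Premises 4, 5 do not contribute to this derivation.
Hence calibrate_sensor is obligatory.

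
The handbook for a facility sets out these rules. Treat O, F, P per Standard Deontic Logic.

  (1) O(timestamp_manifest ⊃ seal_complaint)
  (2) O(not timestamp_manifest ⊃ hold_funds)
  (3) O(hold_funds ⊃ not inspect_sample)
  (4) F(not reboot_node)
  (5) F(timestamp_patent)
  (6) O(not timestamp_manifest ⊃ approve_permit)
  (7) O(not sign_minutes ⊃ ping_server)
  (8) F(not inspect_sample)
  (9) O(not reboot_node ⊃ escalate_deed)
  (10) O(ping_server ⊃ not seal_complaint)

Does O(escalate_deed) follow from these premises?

No

Premise 9 is O(not reboot_node ⊃ escalate_deed), but O(not reboot_node) is not derivable from the premises, so it does not yield O(escalate_deed).
No other premise forces O(escalate_deed). An ideal world satisfying every premise can still have escalate_deed false, so O(escalate_deed) is not derivable.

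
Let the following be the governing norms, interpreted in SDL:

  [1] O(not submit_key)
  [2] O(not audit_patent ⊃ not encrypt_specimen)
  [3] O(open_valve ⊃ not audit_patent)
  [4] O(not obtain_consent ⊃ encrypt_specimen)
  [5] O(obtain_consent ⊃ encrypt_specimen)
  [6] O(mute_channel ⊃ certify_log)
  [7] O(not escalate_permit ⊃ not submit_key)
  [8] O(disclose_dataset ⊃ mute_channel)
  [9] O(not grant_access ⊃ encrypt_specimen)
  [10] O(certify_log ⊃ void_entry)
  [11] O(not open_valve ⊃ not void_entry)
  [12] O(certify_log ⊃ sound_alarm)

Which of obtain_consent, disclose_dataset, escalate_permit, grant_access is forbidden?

Premises 5 and 4 are O(obtain_consent ⊃ encrypt_specimen) and O(not obtain_consent ⊃ encrypt_specimen); every ideal world satisfies obtain_consent or not obtain_consent, so in either case encrypt_specimen holds — hence O(encrypt_specimen).
The contrapositive of premise 2 (O(not audit_patent ⊃ not encrypt_specimen)) is O(encrypt_specimen ⊃ audit_patent), and O(encrypt_specimen) is already established, so O(audit_patent).
Premise 3 is O(open_valve ⊃ not audit_patent); contrapositively O(audit_patent ⊃ not open_valve). Since O(audit_patent) holds, K gives O(not open_valve).
From O(not open_valve) and premise 11, O(not open_valve ⊃ not void_entry), we obtain O(not void_entry).
Premise 10, O(certify_log ⊃ void_entry), contraposes to O(not void_entry ⊃ not certify_log); with O(not void_entry) we get O(not certify_log).
The contrapositive of premise 6 (O(mute_channel ⊃ certify_log)) is O(not certify_log ⊃ not mute_channel), and O(not certify_log) is already established, so O(not mute_channel).
Premise 8, O(disclose_dataset ⊃ mute_channel), contraposes to O(not mute_channel ⊃ not disclose_dataset); with O(not mute_channel) we get O(not disclose_dataset).
So O(not disclose_dataset) holds, i.e. disclose_dataset is forbidden. None of the other listed options is forbidden under the premises.

disclose_dataset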